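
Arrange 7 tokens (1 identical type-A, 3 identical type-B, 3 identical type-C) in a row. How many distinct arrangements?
7! / (1! × 3! × 3!) = 140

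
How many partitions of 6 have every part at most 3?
Let r_j(i) = number of partitions of i into parts ≤ j, for i = 0..6. r_1(i) = 1 for all i; r_j(i) = r_{j-1}(i) + r_j(i-j). Rows j = 2..3: ≤2: 1 1 2 2 3 3 4; ≤3: 1 1 2 3 4 5 7. r_3(6) = 7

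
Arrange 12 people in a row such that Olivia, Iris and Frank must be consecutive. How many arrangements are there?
Treat the 3 as one block: (12-3+1)! × 3! = 3628800 × 6 = 21772800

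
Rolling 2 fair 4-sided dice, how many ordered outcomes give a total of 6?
Coefficient of x^6 in (x + x² + ... + x^4)^2. By inclusion-exclusion on dice exceeding 4: Σ_j (-1)^j C(2,j)·C(6-1-4j, 1) = C(2,0)·C(5,1) - C(2,1)·C(1,1) = 1·5 - 2·1 = 3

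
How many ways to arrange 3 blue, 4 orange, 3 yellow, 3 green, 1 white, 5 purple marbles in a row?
19! / (3! × 4! × 3! × 3! × 1! × 5!) = 195545750400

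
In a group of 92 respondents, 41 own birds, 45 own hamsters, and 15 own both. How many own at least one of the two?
|A∪B| = |A| + |B| - |A∩B| = 41 + 45 - 15 = 71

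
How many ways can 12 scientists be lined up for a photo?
12! = 479001600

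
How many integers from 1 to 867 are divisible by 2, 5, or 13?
⌊867/2⌋+⌊867/5⌋+⌊867/13⌋ - ⌊867/10⌋-⌊867/26⌋-⌊867/65⌋ + ⌊867/130⌋ = 433+173+66 - 86-33-13 + 6 = 546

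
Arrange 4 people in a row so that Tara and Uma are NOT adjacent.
Total - adjacent = 4! - (4-1)!×2 = 24 - 12 = 12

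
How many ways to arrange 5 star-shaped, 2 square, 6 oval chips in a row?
13! / (5! × 2! × 6!) = 36036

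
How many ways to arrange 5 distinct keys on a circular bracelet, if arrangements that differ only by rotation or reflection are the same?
(5-1)!/2 = 24/2 = 12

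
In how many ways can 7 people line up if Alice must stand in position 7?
Fix one position: (7-1)! = 720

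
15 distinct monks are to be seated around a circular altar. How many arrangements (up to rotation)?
Circular: fix one position, arrange the rest. (15-1)! = 87178291200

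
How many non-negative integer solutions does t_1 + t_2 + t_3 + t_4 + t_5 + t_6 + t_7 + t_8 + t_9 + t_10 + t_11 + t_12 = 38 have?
C(38+12-1, 12-1) = C(49, 11) = 29135916264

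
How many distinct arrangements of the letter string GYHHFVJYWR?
10! / (2! × 1! × 1! × 1! × 2! × 1! × 1! × 1!) = 907200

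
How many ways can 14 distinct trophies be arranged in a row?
14! = 87178291200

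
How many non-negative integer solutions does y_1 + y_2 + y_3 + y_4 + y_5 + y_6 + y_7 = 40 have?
C(40+7-1, 7-1) = C(46, 6) = 9366819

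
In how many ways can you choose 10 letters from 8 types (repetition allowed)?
C(10+8-1, 8-1) = C(17, 7) = 19448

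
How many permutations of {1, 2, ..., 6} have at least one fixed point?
Complement of the derangements. !6 = Σ_{j=0}^{6} (-1)^j·6!/j! = 720 - 720 + 360 - 120 + 30 - 6 + 1 = 265. 6! - !6 = 720 - 265 = 455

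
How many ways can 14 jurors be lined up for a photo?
14! = 87178291200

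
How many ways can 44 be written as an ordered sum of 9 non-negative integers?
C(44+9-1, 9-1) = C(52, 8) = 752538150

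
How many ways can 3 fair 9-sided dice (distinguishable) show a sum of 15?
Coefficient of x^15 in (x + x² + ... + x^9)^3. By inclusion-exclusion on dice exceeding 9: Σ_j (-1)^j C(3,j)·C(15-1-9j, 2) = C(3,0)·C(14,2) - C(3,1)·C(5,2) = 1·91 - 3·10 = 61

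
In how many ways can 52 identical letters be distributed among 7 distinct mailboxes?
C(52+7-1, 7-1) = C(58, 6) = 40475358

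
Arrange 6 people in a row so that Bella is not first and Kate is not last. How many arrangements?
By inclusion-exclusion: 6! - 2×(6-1)! + (6-2)! = 720 - 240 + 24 = 504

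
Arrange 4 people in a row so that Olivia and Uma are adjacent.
Treat as block: (4-1)! × 2! = 6 × 2 = 12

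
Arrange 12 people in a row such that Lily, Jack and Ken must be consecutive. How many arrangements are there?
Treat the 3 as one block: (12-3+1)! × 3! = 3628800 × 6 = 21772800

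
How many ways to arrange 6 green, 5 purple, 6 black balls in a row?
17! / (6! × 5! × 6!) = 5717712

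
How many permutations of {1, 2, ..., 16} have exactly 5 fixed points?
Choose the 5 fixed points C(16,5) = 4368, derange the rest: !11 = Σ_{j=0}^{11} (-1)^j·11!/j! = 39916800 - 39916800 + 19958400 - 6652800 + 1663200 - 332640 + 55440 - 7920 + 990 - 110 + 11 - 1 = 14684570. Product = 4368 × 14684570 = 64142201760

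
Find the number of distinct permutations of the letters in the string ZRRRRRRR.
8! / (7! × 1!) = 8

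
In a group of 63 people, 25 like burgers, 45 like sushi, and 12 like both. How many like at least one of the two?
|A∪B| = |A| + |B| - |A∩B| = 25 + 45 - 12 = 58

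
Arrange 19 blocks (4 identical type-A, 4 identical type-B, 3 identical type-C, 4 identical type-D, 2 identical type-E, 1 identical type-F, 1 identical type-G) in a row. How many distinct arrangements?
19! / (4! × 4! × 3! × 4! × 2! × 1! × 1!) = 733296564000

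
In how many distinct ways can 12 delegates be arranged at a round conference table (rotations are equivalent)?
Circular: fix one position, arrange the rest. (12-1)! = 39916800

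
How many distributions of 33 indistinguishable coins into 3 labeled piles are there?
C(33+3-1, 3-1) = C(35, 2) = 595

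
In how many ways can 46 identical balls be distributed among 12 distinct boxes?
C(46+12-1, 12-1) = C(57, 11) = 184509266760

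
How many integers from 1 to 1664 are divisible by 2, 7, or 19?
⌊1664/2⌋+⌊1664/7⌋+⌊1664/19⌋ - ⌊1664/14⌋-⌊1664/38⌋-⌊1664/133⌋ + ⌊1664/266⌋ = 832+237+87 - 118-43-12 + 6 = 989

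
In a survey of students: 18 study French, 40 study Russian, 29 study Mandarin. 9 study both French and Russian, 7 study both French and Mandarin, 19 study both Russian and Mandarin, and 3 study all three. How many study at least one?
|A∪B∪C| = 18+40+29-9-7-19+3 = 55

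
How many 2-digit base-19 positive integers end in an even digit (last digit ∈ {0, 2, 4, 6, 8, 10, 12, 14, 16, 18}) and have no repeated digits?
Last∈{0,2,4,6,8,10,12,14,16,18}. Last=0: 18. Last nonzero: 9×17×P(17,0) = 153. Total = 171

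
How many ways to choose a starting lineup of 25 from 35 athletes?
C(35,25) = 35!/(25!×10!) = 183579396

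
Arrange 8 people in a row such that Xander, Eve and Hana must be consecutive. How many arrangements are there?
Treat the 3 as one block: (8-3+1)! × 3! = 720 × 6 = 4320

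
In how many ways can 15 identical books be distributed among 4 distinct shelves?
C(15+4-1, 4-1) = C(18, 3) = 816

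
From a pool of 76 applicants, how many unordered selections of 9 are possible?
C(76,9) = 76!/(9!×67!) = 142466675900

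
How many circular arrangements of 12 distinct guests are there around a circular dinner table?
Circular: fix one position, arrange the rest. (12-1)! = 39916800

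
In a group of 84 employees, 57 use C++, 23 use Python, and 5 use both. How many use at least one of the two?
|A∪B| = |A| + |B| - |A∩B| = 57 + 23 - 5 = 75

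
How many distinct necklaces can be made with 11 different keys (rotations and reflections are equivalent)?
(11-1)!/2 = 3628800/2 = 1814400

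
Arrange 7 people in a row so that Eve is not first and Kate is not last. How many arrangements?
By inclusion-exclusion: 7! - 2×(7-1)! + (7-2)! = 5040 - 1440 + 120 = 3720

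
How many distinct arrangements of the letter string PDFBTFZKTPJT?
12! / (1! × 1! × 1! × 1! × 3! × 1! × 2! × 2!) = 19958400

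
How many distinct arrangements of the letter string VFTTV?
5! / (2! × 1! × 2!) = 30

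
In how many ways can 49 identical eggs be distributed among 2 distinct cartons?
C(49+2-1, 2-1) = C(50, 1) = 50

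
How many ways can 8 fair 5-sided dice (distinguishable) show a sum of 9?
Coefficient of x^9 in (x + x² + ... + x^5)^8. By inclusion-exclusion on dice exceeding 5: Σ_j (-1)^j C(8,j)·C(9-1-5j, 7) = C(8,0)·C(8,7) = 1·8 = 8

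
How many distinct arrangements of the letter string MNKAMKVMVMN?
11! / (2! × 2! × 1! × 4! × 2!) = 207900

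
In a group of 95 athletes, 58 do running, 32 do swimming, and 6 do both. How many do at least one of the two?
|A∪B| = |A| + |B| - |A∩B| = 58 + 32 - 6 = 84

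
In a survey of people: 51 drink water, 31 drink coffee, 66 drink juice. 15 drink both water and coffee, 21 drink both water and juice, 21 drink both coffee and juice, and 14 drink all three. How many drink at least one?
|A∪B∪C| = 51+31+66-15-21-21+14 = 105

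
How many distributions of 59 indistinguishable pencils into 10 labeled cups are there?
C(59+10-1, 10-1) = C(68, 9) = 49280065120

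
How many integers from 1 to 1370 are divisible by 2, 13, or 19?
⌊1370/2⌋+⌊1370/13⌋+⌊1370/19⌋ - ⌊1370/26⌋-⌊1370/38⌋-⌊1370/247⌋ + ⌊1370/494⌋ = 685+105+72 - 52-36-5 + 2 = 771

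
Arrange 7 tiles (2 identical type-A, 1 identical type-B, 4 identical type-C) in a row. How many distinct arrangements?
7! / (2! × 1! × 4!) = 105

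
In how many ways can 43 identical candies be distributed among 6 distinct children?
C(43+6-1, 6-1) = C(48, 5) = 1712304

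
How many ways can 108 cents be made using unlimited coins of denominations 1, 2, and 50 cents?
Coefficient of x^108 in 1/(1-x^1) · 1/(1-x^2) · 1/(1-x^50). Case on j = number of 50-cent coins (j = 0..2); remainder r = 108 - 50j is made from {1,2} in ⌊r/2⌋+1 ways. r = 108, 58, 8 → 55 + 30 + 5 = 90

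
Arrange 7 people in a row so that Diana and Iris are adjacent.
Treat as block: (7-1)! × 2! = 720 × 2 = 1440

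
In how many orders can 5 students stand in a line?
5! = 120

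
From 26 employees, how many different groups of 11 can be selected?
C(26,11) = 26!/(11!×15!) = 7726160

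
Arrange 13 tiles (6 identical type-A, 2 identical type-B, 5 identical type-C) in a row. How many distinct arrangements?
13! / (6! × 2! × 5!) = 36036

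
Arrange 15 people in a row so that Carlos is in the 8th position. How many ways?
Fix one position: (15-1)! = 87178291200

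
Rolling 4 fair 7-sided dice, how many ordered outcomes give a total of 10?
Coefficient of x^10 in (x + x² + ... + x^7)^4. By inclusion-exclusion on dice exceeding 7: Σ_j (-1)^j C(4,j)·C(10-1-7j, 3) = C(4,0)·C(9,3) = 1·84 = 84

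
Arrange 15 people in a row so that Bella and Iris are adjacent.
Treat as block: (15-1)! × 2! = 87178291200 × 2 = 174356582400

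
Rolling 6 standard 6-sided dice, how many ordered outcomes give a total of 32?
Coefficient of x^32 in (x + x² + ... + x^6)^6. By inclusion-exclusion on dice exceeding 6: Σ_j (-1)^j C(6,j)·C(32-1-6j, 5) = C(6,0)·C(31,5) - C(6,1)·C(25,5) + C(6,2)·C(19,5) - C(6,3)·C(13,5) + C(6,4)·C(7,5) = 1·169911 - 6·53130 + 15·11628 - 20·1287 + 15·21 = 126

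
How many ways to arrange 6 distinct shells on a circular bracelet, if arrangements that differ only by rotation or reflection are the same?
(6-1)!/2 = 120/2 = 60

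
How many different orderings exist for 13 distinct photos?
13! = 6227020800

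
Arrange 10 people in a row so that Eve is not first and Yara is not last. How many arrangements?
By inclusion-exclusion: 10! - 2×(10-1)! + (10-2)! = 3628800 - 725760 + 40320 = 2943360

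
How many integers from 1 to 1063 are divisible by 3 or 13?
⌊1063/3⌋ + ⌊1063/13⌋ - ⌊1063/39⌋ = 354 + 81 - 27 = 408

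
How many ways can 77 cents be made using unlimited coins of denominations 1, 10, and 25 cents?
Coefficient of x^77 in 1/(1-x^1) · 1/(1-x^10) · 1/(1-x^25). Case on j = number of 25-cent coins (j = 0..3); remainder r = 77 - 25j is made from {1,10} in ⌊r/10⌋+1 ways. r = 77, 52, 27, 2 → 8 + 6 + 3 + 1 = 18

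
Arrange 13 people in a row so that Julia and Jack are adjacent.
Treat as block: (13-1)! × 2! = 479001600 × 2 = 958003200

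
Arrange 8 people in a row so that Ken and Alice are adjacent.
Treat as block: (8-1)! × 2! = 5040 × 2 = 10080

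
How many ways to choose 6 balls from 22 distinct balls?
C(22,6) = 22!/(6!×16!) = 74613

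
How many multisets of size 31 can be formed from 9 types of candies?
C(31+9-1, 9-1) = C(39, 8) = 61523748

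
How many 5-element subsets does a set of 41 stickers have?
C(41,5) = 41!/(5!×36!) = 749398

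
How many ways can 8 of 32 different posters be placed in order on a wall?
P(32,8) = 32!/(32-8)! = 424097856000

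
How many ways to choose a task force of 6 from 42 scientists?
C(42,6) = 42!/(6!×36!) = 5245786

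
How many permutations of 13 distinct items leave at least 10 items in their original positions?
Exactly j fixed points: C(13,j)·!(13-j); sum over j ≥ 10 (derangement numbers via !m = (m-1)·(!(m-1) + !(m-2)): !0..!3 = 1, 0, 1, 2). Σ_{j=10}^{13} C(13,j)·!(13-j) = C(13,10)·!3 + C(13,11)·!2 + C(13,12)·!1 + C(13,13)·!0 = 286·2 + 78·1 + 13·0 + 1·1 = 651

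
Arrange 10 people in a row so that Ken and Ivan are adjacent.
Treat as block: (10-1)! × 2! = 362880 × 2 = 725760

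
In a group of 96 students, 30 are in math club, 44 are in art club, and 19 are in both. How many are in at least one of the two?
|A∪B| = |A| + |B| - |A∩B| = 30 + 44 - 19 = 55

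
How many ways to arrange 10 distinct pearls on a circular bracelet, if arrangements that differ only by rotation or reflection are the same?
(10-1)!/2 = 362880/2 = 181440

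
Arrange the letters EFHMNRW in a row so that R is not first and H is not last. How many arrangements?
By inclusion-exclusion: 7! - 2×(7-1)! + (7-2)! = 5040 - 1440 + 120 = 3720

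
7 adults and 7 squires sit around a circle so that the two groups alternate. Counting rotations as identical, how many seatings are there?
Fix one of the adults: (7-1)! ways for the remaining adults, × 7! ways for the squires = 720 × 5040 = 3628800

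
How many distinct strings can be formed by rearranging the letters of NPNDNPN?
7! / (2! × 1! × 4!) = 105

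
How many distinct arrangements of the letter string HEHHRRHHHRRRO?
13! / (5! × 1! × 1! × 6!) = 72072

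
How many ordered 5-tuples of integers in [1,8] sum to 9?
Coefficient of x^9 in (x + x² + ... + x^8)^5. By inclusion-exclusion on dice exceeding 8: Σ_j (-1)^j C(5,j)·C(9-1-8j, 4) = C(5,0)·C(8,4) = 1·70 = 70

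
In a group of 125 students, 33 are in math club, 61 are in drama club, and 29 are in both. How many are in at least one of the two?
|A∪B| = |A| + |B| - |A∩B| = 33 + 61 - 29 = 65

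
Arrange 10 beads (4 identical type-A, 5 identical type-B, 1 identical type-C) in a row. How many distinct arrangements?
10! / (4! × 5! × 1!) = 1260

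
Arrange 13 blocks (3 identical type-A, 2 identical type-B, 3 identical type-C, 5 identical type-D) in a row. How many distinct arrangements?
13! / (3! × 2! × 3! × 5!) = 720720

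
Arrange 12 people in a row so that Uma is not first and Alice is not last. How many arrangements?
By inclusion-exclusion: 12! - 2×(12-1)! + (12-2)! = 479001600 - 79833600 + 3628800 = 402796800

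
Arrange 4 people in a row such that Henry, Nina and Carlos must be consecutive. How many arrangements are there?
Treat the 3 as one block: (4-3+1)! × 3! = 2 × 6 = 12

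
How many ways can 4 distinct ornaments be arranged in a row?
4! = 24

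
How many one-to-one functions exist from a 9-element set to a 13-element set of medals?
P(13,9) = 13!/(13-9)! = 259459200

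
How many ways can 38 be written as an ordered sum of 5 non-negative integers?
C(38+5-1, 5-1) = C(42, 4) = 111930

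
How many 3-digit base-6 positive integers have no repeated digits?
First digit: 5 choices (nonzero). Then descending: 5 × 5 × 4 = 100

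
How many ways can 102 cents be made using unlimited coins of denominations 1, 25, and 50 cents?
Coefficient of x^102 in 1/(1-x^1) · 1/(1-x^25) · 1/(1-x^50). Case on j = number of 50-cent coins (j = 0..2); remainder r = 102 - 50j is made from {1,25} in ⌊r/25⌋+1 ways. r = 102, 52, 2 → 5 + 3 + 1 = 9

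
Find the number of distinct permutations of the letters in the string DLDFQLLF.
8! / (1! × 2! × 2! × 3!) = 1680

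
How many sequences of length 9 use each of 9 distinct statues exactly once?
9! = 362880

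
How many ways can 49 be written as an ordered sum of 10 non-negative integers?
C(49+10-1, 10-1) = C(58, 9) = 10648873950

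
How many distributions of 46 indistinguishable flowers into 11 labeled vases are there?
C(46+11-1, 11-1) = C(56, 10) = 35607051480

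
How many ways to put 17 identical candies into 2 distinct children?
C(17+2-1, 2-1) = C(18, 1) = 18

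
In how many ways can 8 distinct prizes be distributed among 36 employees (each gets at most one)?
P(36,8) = 36!/(36-8)! = 1220096908800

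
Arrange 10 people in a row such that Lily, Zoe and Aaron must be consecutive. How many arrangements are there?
Treat the 3 as one block: (10-3+1)! × 3! = 40320 × 6 = 241920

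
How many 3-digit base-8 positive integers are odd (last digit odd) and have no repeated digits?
Last∈{1,3,5,7}. Last=0: 0. Last nonzero: 4×6×P(6,1) = 144. Total = 144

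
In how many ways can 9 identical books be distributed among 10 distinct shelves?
C(9+10-1, 10-1) = C(18, 9) = 48620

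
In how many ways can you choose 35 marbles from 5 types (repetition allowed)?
C(35+5-1, 5-1) = C(39, 4) = 82251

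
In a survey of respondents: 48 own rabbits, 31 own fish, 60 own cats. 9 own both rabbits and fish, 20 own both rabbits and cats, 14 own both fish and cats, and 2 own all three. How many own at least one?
|A∪B∪C| = 48+31+60-9-20-14+2 = 98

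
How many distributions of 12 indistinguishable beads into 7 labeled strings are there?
C(12+7-1, 7-1) = C(18, 6) = 18564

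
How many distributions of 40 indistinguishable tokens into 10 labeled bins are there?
C(40+10-1, 10-1) = C(49, 9) = 2054455634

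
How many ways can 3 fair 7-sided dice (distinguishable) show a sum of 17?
Coefficient of x^17 in (x + x² + ... + x^7)^3. By inclusion-exclusion on dice exceeding 7: Σ_j (-1)^j C(3,j)·C(17-1-7j, 2) = C(3,0)·C(16,2) - C(3,1)·C(9,2) + C(3,2)·C(2,2) = 1·120 - 3·36 + 3·1 = 15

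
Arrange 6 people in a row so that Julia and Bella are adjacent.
Treat as block: (6-1)! × 2! = 120 × 2 = 240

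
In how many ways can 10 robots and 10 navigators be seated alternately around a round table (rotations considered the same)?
Fix one of the robots: (10-1)! ways for the remaining robots, × 10! ways for the navigators = 362880 × 3628800 = 1316818944000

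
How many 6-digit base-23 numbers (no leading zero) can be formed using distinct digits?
First digit: 22 choices (nonzero). Then descending: 22 × 22 × 21 × 20 × 19 × 18 = 69521760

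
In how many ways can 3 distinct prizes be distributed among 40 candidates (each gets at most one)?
P(40,3) = 40!/(40-3)! = 59280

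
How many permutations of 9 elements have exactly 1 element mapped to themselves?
Choose the 1 fixed point C(9,1) = 9, derange the rest: !8 = Σ_{j=0}^{8} (-1)^j·8!/j! = 40320 - 40320 + 20160 - 6720 + 1680 - 336 + 56 - 8 + 1 = 14833. Product = 9 × 14833 = 133497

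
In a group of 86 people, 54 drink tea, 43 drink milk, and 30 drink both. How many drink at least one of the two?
|A∪B| = |A| + |B| - |A∩B| = 54 + 43 - 30 = 67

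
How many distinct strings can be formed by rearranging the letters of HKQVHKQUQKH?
11! / (1! × 1! × 3! × 3! × 3!) = 184800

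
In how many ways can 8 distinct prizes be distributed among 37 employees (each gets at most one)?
P(37,8) = 37!/(37-8)! = 1556675366400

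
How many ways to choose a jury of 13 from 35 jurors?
C(35,13) = 35!/(13!×22!) = 1476337800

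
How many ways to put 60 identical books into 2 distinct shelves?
C(60+2-1, 2-1) = C(61, 1) = 61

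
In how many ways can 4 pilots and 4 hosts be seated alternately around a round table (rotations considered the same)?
Fix one of the pilots: (4-1)! ways for the remaining pilots, × 4! ways for the hosts = 6 × 24 = 144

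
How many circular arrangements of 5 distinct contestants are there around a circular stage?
Circular: fix one position, arrange the rest. (5-1)! = 24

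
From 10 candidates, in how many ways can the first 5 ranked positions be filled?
P(10,5) = 10!/(10-5)! = 30240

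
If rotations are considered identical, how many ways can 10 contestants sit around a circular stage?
Circular: fix one position, arrange the rest. (10-1)! = 362880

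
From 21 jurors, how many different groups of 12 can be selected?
C(21,12) = 21!/(12!×9!) = 293930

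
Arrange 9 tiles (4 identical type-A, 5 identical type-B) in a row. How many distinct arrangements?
9! / (4! × 5!) = 126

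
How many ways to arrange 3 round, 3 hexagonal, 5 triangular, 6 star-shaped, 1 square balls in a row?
18! / (3! × 3! × 5! × 6! × 1!) = 2058376320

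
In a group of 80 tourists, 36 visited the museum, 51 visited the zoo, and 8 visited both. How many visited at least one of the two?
|A∪B| = |A| + |B| - |A∩B| = 36 + 51 - 8 = 79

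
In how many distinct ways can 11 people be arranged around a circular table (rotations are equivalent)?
Circular: fix one position, arrange the rest. (11-1)! = 3628800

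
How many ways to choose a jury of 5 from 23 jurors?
C(23,5) = 23!/(5!×18!) = 33649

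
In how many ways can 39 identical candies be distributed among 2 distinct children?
C(39+2-1, 2-1) = C(40, 1) = 40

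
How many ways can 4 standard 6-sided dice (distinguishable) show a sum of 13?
Coefficient of x^13 in (x + x² + ... + x^6)^4. By inclusion-exclusion on dice exceeding 6: Σ_j (-1)^j C(4,j)·C(13-1-6j, 3) = C(4,0)·C(12,3) - C(4,1)·C(6,3) = 1·220 - 4·20 = 140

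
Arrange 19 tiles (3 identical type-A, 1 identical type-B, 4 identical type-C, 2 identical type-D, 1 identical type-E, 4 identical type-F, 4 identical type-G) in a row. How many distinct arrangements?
19! / (3! × 1! × 4! × 2! × 1! × 4! × 4!) = 733296564000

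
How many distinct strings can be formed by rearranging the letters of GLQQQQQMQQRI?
12! / (1! × 1! × 1! × 1! × 1! × 7!) = 95040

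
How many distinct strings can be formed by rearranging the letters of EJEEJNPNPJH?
11! / (1! × 3! × 3! × 2! × 2!) = 277200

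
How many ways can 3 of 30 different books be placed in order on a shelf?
P(30,3) = 30!/(30-3)! = 24360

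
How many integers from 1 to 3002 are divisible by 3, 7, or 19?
⌊3002/3⌋+⌊3002/7⌋+⌊3002/19⌋ - ⌊3002/21⌋-⌊3002/57⌋-⌊3002/133⌋ + ⌊3002/399⌋ = 1000+428+158 - 142-52-22 + 7 = 1377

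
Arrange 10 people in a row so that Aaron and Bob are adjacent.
Treat as block: (10-1)! × 2! = 362880 × 2 = 725760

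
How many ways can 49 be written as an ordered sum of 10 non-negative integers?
C(49+10-1, 10-1) = C(58, 9) = 10648873950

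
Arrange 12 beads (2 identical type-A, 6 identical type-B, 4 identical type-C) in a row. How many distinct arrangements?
12! / (2! × 6! × 4!) = 13860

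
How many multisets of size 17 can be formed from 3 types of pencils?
C(17+3-1, 3-1) = C(19, 2) = 171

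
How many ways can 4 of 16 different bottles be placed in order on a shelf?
P(16,4) = 16!/(16-4)! = 43680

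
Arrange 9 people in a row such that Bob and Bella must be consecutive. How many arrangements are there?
Treat the 2 as one block: (9-2+1)! × 2! = 40320 × 2 = 80640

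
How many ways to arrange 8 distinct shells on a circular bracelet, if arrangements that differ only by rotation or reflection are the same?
(8-1)!/2 = 5040/2 = 2520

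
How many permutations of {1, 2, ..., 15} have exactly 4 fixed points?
Choose the 4 fixed points C(15,4) = 1365, derange the rest: !11 = Σ_{j=0}^{11} (-1)^j·11!/j! = 39916800 - 39916800 + 19958400 - 6652800 + 1663200 - 332640 + 55440 - 7920 + 990 - 110 + 11 - 1 = 14684570. Product = 1365 × 14684570 = 20044438050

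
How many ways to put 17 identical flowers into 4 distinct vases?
C(17+4-1, 4-1) = C(20, 3) = 1140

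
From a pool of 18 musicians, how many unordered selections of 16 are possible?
C(18,16) = 18!/(16!×2!) = 153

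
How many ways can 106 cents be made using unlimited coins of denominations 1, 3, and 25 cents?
Coefficient of x^106 in 1/(1-x^1) · 1/(1-x^3) · 1/(1-x^25). Case on j = number of 25-cent coins (j = 0..4); remainder r = 106 - 25j is made from {1,3} in ⌊r/3⌋+1 ways. r = 106, 81, 56, 31, 6 → 36 + 28 + 19 + 11 + 3 = 97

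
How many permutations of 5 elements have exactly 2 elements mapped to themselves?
Choose the 2 fixed points C(5,2) = 10, derange the rest: !3 = Σ_{j=0}^{3} (-1)^j·3!/j! = 6 - 6 + 3 - 1 = 2. Product = 10 × 2 = 20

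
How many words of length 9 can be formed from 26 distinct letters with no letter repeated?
P(26,9) = 26!/(26-9)! = 1133836704000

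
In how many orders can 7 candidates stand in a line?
7! = 5040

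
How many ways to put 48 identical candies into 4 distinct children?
C(48+4-1, 4-1) = C(51, 3) = 20825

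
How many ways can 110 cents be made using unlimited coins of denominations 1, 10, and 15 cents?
Coefficient of x^110 in 1/(1-x^1) · 1/(1-x^10) · 1/(1-x^15). Case on j = number of 15-cent coins (j = 0..7); remainder r = 110 - 15j is made from {1,10} in ⌊r/10⌋+1 ways. r = 110, 95, 80, 65, 50, 35, 20, 5 → 12 + 10 + 9 + 7 + 6 + 4 + 3 + 1 = 52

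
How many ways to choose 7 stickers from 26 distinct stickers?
C(26,7) = 26!/(7!×19!) = 657800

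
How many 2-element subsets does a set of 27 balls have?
C(27,2) = 27!/(2!×25!) = 351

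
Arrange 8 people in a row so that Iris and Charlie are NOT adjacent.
Total - adjacent = 8! - (8-1)!×2 = 40320 - 10080 = 30240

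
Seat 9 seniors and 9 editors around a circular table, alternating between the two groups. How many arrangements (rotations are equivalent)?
Fix one of the seniors: (9-1)! ways for the remaining seniors, × 9! ways for the editors = 40320 × 362880 = 14631321600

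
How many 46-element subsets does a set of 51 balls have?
C(51,46) = 51!/(46!×5!) = 2349060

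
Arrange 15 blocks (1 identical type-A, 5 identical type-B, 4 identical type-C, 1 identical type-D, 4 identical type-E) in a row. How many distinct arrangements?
15! / (1! × 5! × 4! × 1! × 4!) = 18918900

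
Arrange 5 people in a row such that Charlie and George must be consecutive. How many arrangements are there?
Treat the 2 as one block: (5-2+1)! × 2! = 24 × 2 = 48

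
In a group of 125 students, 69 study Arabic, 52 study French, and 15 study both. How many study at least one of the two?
|A∪B| = |A| + |B| - |A∩B| = 69 + 52 - 15 = 106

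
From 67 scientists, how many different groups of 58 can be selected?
C(67,58) = 67!/(58!×9!) = 42757703560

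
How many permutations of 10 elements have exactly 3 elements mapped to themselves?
Choose the 3 fixed points C(10,3) = 120, derange the rest: !7 = Σ_{j=0}^{7} (-1)^j·7!/j! = 5040 - 5040 + 2520 - 840 + 210 - 42 + 7 - 1 = 1854. Product = 120 × 1854 = 222480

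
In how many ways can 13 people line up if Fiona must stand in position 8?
Fix one position: (13-1)! = 479001600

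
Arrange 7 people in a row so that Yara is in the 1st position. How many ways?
Fix one position: (7-1)! = 720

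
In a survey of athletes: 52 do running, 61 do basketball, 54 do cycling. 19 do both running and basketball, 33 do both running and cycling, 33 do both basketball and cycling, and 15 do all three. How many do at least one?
|A∪B∪C| = 52+61+54-19-33-33+15 = 97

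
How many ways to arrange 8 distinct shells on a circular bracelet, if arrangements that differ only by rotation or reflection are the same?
(8-1)!/2 = 5040/2 = 2520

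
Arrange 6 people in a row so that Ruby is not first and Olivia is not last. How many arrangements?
By inclusion-exclusion: 6! - 2×(6-1)! + (6-2)! = 720 - 240 + 24 = 504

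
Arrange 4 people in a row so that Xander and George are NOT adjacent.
Total - adjacent = 4! - (4-1)!×2 = 24 - 12 = 12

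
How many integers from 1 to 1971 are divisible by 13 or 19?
⌊1971/13⌋ + ⌊1971/19⌋ - ⌊1971/247⌋ = 151 + 103 - 7 = 247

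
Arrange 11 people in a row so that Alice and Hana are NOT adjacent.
Total - adjacent = 11! - (11-1)!×2 = 39916800 - 7257600 = 32659200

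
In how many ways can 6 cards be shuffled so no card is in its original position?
!6 = Σ_{j=0}^{6} (-1)^j·6!/j! = 720 - 720 + 360 - 120 + 30 - 6 + 1 = 265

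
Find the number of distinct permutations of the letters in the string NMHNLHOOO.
9! / (3! × 1! × 2! × 1! × 2!) = 15120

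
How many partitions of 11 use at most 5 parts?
By conjugation, equals partitions of 11 into parts ≤ 5. Let r_j(i) = number of partitions of i into parts ≤ j, for i = 0..11. r_1(i) = 1 for all i; r_j(i) = r_{j-1}(i) + r_j(i-j). Rows j = 2..5: ≤2: 1 1 2 2 3 3 4 4 5 5 6 6; ≤3: 1 1 2 3 4 5 7 8 10 12 14 16; ≤4: 1 1 2 3 5 6 9 11 15 18 23 27; ≤5: 1 1 2 3 5 7 10 13 18 23 30 37. r_5(11) = 37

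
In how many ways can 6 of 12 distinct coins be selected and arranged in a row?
P(12,6) = 12!/(12-6)! = 665280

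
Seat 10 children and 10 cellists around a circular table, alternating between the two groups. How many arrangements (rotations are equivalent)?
Fix one of the children: (10-1)! ways for the remaining children, × 10! ways for the cellists = 362880 × 3628800 = 1316818944000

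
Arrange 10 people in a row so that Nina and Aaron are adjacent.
Treat as block: (10-1)! × 2! = 362880 × 2 = 725760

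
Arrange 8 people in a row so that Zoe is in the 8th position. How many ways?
Fix one position: (8-1)! = 5040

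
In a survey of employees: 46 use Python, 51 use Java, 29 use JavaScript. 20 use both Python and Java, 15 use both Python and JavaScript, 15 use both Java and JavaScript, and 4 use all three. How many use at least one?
|A∪B∪C| = 46+51+29-20-15-15+4 = 80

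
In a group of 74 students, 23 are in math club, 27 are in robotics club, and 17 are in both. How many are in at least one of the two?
|A∪B| = |A| + |B| - |A∩B| = 23 + 27 - 17 = 33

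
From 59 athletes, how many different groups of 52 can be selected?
C(59,52) = 59!/(52!×7!) = 341149446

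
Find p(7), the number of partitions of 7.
Pentagonal recurrence p(n) = p(n-1) + p(n-2) - p(n-5) - p(n-7) + p(n-12) + p(n-15) - ... gives p(0..6) = 1, 1, 2, 3, 5, 7, 11. p(7) = p(6) + p(5) - p(2) - p(0) = 11 + 7 - 2 - 1 = 15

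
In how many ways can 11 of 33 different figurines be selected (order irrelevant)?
C(33,11) = 33!/(11!×22!) = 193536720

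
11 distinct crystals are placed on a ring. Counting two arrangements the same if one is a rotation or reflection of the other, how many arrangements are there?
(11-1)!/2 = 3628800/2 = 1814400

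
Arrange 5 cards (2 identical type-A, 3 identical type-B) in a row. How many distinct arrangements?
5! / (2! × 3!) = 10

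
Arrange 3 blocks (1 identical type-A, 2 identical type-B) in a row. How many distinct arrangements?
3! / (1! × 2!) = 3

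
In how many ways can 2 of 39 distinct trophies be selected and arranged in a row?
P(39,2) = 39!/(39-2)! = 1482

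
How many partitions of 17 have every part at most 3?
Let r_j(i) = number of partitions of i into parts ≤ j, for i = 0..17. r_1(i) = 1 for all i; r_j(i) = r_{j-1}(i) + r_j(i-j). Rows j = 2..3: ≤2: 1 1 2 2 3 3 4 4 5 5 6 6 7 7 8 8 9 9; ≤3: 1 1 2 3 4 5 7 8 10 12 14 16 19 21 24 27 30 33. r_3(17) = 33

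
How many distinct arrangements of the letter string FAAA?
4! / (1! × 3!) = 4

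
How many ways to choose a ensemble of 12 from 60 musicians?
C(60,12) = 60!/(12!×48!) = 1399358844975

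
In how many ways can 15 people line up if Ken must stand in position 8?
Fix one position: (15-1)! = 87178291200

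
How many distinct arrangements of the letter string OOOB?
4! / (3! × 1!) = 4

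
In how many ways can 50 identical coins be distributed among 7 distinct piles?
C(50+7-1, 7-1) = C(56, 6) = 32468436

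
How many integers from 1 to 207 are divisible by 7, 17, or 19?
⌊207/7⌋+⌊207/17⌋+⌊207/19⌋ - ⌊207/119⌋-⌊207/133⌋-⌊207/323⌋ + ⌊207/2261⌋ = 29+12+10 - 1-1-0 + 0 = 49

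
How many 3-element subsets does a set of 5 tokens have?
C(5,3) = 5!/(3!×2!) = 10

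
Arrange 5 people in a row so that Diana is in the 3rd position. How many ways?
Fix one position: (5-1)! = 24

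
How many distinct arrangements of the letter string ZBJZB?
5! / (1! × 2! × 2!) = 30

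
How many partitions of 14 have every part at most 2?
Let r_j(i) = number of partitions of i into parts ≤ j, for i = 0..14. r_1(i) = 1 for all i; r_j(i) = r_{j-1}(i) + r_j(i-j). Rows j = 2..2: ≤2: 1 1 2 2 3 3 4 4 5 5 6 6 7 7 8. r_2(14) = 8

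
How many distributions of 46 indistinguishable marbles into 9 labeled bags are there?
C(46+9-1, 9-1) = C(54, 8) = 1040465790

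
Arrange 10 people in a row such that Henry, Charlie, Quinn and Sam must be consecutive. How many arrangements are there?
Treat the 4 as one block: (10-4+1)! × 4! = 5040 × 24 = 120960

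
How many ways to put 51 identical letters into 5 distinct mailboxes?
C(51+5-1, 5-1) = C(55, 4) = 341055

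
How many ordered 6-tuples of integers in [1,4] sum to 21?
Coefficient of x^21 in (x + x² + ... + x^4)^6. By inclusion-exclusion on dice exceeding 4: Σ_j (-1)^j C(6,j)·C(21-1-4j, 5) = C(6,0)·C(20,5) - C(6,1)·C(16,5) + C(6,2)·C(12,5) - C(6,3)·C(8,5) = 1·15504 - 6·4368 + 15·792 - 20·56 = 56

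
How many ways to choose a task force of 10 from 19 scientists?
C(19,10) = 19!/(10!×9!) = 92378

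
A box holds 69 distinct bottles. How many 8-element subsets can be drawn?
C(69,8) = 69!/(8!×61!) = 8361453672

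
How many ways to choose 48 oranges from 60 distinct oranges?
C(60,48) = 60!/(48!×12!) = 1399358844975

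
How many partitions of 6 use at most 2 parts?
By conjugation, equals partitions of 6 into parts ≤ 2. Let r_j(i) = number of partitions of i into parts ≤ j, for i = 0..6. r_1(i) = 1 for all i; r_j(i) = r_{j-1}(i) + r_j(i-j). Rows j = 2..2: ≤2: 1 1 2 2 3 3 4. r_2(6) = 4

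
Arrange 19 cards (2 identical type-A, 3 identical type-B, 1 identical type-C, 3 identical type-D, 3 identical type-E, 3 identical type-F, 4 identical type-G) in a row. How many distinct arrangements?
19! / (2! × 3! × 1! × 3! × 3! × 3! × 4!) = 1955457504000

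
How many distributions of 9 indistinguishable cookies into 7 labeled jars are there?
C(9+7-1, 7-1) = C(15, 6) = 5005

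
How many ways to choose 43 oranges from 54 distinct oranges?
C(54,43) = 54!/(43!×11!) = 95722852680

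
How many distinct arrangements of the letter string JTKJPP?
6! / (2! × 1! × 2! × 1!) = 180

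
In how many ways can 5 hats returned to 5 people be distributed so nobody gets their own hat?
!5 = Σ_{j=0}^{5} (-1)^j·5!/j! = 120 - 120 + 60 - 20 + 5 - 1 = 44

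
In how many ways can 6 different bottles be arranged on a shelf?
6! = 720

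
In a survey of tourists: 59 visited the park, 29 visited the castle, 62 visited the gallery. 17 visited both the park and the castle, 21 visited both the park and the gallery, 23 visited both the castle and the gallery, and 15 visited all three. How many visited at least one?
|A∪B∪C| = 59+29+62-17-21-23+15 = 104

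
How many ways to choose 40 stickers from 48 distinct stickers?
C(48,40) = 48!/(40!×8!) = 377348994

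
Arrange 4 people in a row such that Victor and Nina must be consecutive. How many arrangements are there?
Treat the 2 as one block: (4-2+1)! × 2! = 6 × 2 = 12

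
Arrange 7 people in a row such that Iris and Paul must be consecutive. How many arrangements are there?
Treat the 2 as one block: (7-2+1)! × 2! = 720 × 2 = 1440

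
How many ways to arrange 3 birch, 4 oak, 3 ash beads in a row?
10! / (3! × 4! × 3!) = 4200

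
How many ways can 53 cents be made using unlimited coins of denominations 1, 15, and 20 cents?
Coefficient of x^53 in 1/(1-x^1) · 1/(1-x^15) · 1/(1-x^20). Case on j = number of 20-cent coins (j = 0..2); remainder r = 53 - 20j is made from {1,15} in ⌊r/15⌋+1 ways. r = 53, 33, 13 → 4 + 3 + 1 = 8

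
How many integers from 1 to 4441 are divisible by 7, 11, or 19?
⌊4441/7⌋+⌊4441/11⌋+⌊4441/19⌋ - ⌊4441/77⌋-⌊4441/133⌋-⌊4441/209⌋ + ⌊4441/1463⌋ = 634+403+233 - 57-33-21 + 3 = 1162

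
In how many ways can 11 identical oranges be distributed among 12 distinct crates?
C(11+12-1, 12-1) = C(22, 11) = 705432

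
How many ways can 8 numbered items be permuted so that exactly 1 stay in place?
Choose the 1 fixed point C(8,1) = 8, derange the rest: !7 = Σ_{j=0}^{7} (-1)^j·7!/j! = 5040 - 5040 + 2520 - 840 + 210 - 42 + 7 - 1 = 1854. Product = 8 × 1854 = 14832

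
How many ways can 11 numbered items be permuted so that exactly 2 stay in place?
Choose the 2 fixed points C(11,2) = 55, derange the rest: !9 = Σ_{j=0}^{9} (-1)^j·9!/j! = 362880 - 362880 + 181440 - 60480 + 15120 - 3024 + 504 - 72 + 9 - 1 = 133496. Product = 55 × 133496 = 7342280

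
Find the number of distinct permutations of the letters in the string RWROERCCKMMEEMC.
15! / (1! × 3! × 3! × 1! × 3! × 1! × 3!) = 1009008000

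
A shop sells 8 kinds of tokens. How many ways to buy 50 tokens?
C(50+8-1, 8-1) = C(57, 7) = 264385836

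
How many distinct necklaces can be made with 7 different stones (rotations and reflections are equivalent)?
(7-1)!/2 = 720/2 = 360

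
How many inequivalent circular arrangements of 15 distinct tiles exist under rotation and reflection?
(15-1)!/2 = 87178291200/2 = 43589145600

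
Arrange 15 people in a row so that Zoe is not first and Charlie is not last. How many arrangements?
By inclusion-exclusion: 15! - 2×(15-1)! + (15-2)! = 1307674368000 - 174356582400 + 6227020800 = 1139544806400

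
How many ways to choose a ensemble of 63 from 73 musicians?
C(73,63) = 73!/(63!×10!) = 621324937376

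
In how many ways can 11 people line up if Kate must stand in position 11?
Fix one position: (11-1)! = 3628800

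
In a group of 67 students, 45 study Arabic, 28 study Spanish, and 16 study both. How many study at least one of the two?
|A∪B| = |A| + |B| - |A∩B| = 45 + 28 - 16 = 57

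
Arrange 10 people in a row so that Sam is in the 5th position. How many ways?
Fix one position: (10-1)! = 362880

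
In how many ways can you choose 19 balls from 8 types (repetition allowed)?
C(19+8-1, 8-1) = C(26, 7) = 657800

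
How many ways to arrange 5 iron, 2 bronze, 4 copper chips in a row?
11! / (5! × 2! × 4!) = 6930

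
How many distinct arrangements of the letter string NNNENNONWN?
10! / (1! × 7! × 1! × 1!) = 720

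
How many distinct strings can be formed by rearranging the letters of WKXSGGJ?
7! / (1! × 1! × 2! × 1! × 1! × 1!) = 2520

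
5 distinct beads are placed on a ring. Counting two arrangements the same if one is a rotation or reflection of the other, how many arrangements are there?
(5-1)!/2 = 24/2 = 12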